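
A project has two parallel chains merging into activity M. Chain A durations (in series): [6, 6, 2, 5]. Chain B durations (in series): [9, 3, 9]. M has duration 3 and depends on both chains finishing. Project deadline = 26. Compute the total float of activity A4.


Forward pass: ES(A4) = sum of predecessors on chain A = 14
EF = ES + duration = 14 + 5 = 19
Backward pass: LF(M) = deadline = 26; LS(M) = 26 - 3 = 23
LF(A4) = LS(M) - sum(successors on chain A) = 23 - 0 = 23
LS = LF - duration = 23 - 5 = 18
Total float = LS - ES = 18 - 14 = 4

4


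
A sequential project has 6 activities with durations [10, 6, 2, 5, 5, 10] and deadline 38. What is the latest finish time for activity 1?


LF(activity 1) = deadline - sum of successor durations
Successors: activities 2 through 6 with durations [6, 2, 5, 5, 10]
Sum of successor durations = 28
LF = 38 - 28 = 10

10


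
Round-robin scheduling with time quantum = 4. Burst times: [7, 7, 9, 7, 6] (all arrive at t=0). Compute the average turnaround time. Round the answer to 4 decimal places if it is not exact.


Time quantum = 4
Execution trace:
  J1 runs 4 units, time = 4
  J2 runs 4 units, time = 8
  J3 runs 4 units, time = 12
  J4 runs 4 units, time = 16
  J5 runs 4 units, time = 20
  J1 runs 3 units, time = 23
  J2 runs 3 units, time = 26
  J3 runs 4 units, time = 30
  J4 runs 3 units, time = 33
  J5 runs 2 units, time = 35
  J3 runs 1 units, time = 36
Finish times: [23, 26, 36, 33, 35]
Average turnaround = 153/5 = 30.6

30.6


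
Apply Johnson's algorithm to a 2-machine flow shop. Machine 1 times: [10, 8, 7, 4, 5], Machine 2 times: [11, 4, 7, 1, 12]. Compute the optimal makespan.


Apply Johnson's rule:
  Group 1 (a <= b): [(5, 5, 12), (3, 7, 7), (1, 10, 11)]
  Group 2 (a > b): [(2, 8, 4), (4, 4, 1)]
Optimal job order: [5, 3, 1, 2, 4]
Schedule:
  Job 5: M1 done at 5, M2 done at 17
  Job 3: M1 done at 12, M2 done at 24
  Job 1: M1 done at 22, M2 done at 35
  Job 2: M1 done at 30, M2 done at 39
  Job 4: M1 done at 34, M2 done at 40
Makespan = 40

40


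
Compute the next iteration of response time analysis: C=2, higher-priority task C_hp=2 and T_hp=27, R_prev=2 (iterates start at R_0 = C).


R_next = C + ceil(R_prev / T_hp) * C_hp
ceil(2 / 27) = ceil(0.0741) = 1
Interference = 1 * 2 = 2
R_next = 2 + 2 = 4

4


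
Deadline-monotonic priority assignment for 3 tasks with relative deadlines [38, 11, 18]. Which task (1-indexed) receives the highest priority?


Sort tasks by relative deadline (ascending):
  Task 2: deadline = 11
  Task 3: deadline = 18
  Task 1: deadline = 38
Priority order (highest first): [2, 3, 1]
Highest priority task = 2

2


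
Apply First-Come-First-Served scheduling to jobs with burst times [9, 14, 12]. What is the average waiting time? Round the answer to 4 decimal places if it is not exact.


FCFS order (as given): [9, 14, 12]
Waiting times:
  Job 1: wait = 0
  Job 2: wait = 9
  Job 3: wait = 23
Sum of waiting times = 32
Average waiting time = 32/3 = 10.6667

10.6667


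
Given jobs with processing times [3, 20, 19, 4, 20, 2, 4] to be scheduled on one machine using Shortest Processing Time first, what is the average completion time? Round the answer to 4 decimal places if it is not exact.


Sort jobs by processing time (SPT order): [2, 3, 4, 4, 19, 20, 20]
Compute completion times sequentially:
  Job 1: processing = 2, completes at 2
  Job 2: processing = 3, completes at 5
  Job 3: processing = 4, completes at 9
  Job 4: processing = 4, completes at 13
  Job 5: processing = 19, completes at 32
  Job 6: processing = 20, completes at 52
  Job 7: processing = 20, completes at 72
Sum of completion times = 185
Average completion time = 185/7 = 26.4286

26.4286


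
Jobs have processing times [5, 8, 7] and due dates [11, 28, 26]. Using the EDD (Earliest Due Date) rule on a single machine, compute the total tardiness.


Sort by due date (EDD order): [(5, 11), (7, 26), (8, 28)]
Compute completion times and tardiness:
  Job 1: p=5, d=11, C=5, tardiness=max(0,5-11)=0
  Job 2: p=7, d=26, C=12, tardiness=max(0,12-26)=0
  Job 3: p=8, d=28, C=20, tardiness=max(0,20-28)=0
Total tardiness = 0

0


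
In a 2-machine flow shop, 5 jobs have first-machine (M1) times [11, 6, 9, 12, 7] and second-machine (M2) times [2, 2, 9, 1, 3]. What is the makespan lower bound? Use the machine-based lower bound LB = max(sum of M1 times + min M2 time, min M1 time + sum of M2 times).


LB1 = sum(M1 times) + min(M2 times) = 45 + 1 = 46
LB2 = min(M1 times) + sum(M2 times) = 6 + 17 = 23
Lower bound = max(LB1, LB2) = max(46, 23) = 46

46


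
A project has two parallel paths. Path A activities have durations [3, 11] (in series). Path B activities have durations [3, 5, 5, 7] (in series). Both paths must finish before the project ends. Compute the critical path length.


Path A total = 3 + 11 = 14
Path B total = 3 + 5 + 5 + 7 = 20
Critical path = longest path = max(14, 20) = 20

20


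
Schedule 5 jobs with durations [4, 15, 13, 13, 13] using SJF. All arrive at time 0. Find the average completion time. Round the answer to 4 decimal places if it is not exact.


SJF order (ascending): [4, 13, 13, 13, 15]
Completion times:
  Job 1: burst=4, C=4
  Job 2: burst=13, C=17
  Job 3: burst=13, C=30
  Job 4: burst=13, C=43
  Job 5: burst=15, C=58
Average completion = 152/5 = 30.4

30.4


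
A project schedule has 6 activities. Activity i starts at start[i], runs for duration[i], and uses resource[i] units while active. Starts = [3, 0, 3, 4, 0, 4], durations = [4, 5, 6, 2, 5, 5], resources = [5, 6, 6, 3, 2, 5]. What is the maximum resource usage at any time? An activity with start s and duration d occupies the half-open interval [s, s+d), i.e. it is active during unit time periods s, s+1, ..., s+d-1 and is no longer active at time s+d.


Each activity i is active on [start_i, start_i + duration_i).
Compute total resource usage per time slot:
  t=0: active resources = [6, 2], total = 8
  t=1: active resources = [6, 2], total = 8
  t=2: active resources = [6, 2], total = 8
  t=3: active resources = [5, 6, 6, 2], total = 19
  t=4: active resources = [5, 6, 6, 3, 2, 5], total = 27
  t=5: active resources = [5, 6, 3, 5], total = 19
  t=6: active resources = [5, 6, 5], total = 16
  t=7: active resources = [6, 5], total = 11
  t=8: active resources = [6, 5], total = 11
Peak resource demand = 27

27


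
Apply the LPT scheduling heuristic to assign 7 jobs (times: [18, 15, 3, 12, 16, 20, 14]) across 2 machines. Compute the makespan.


Sort jobs in decreasing order (LPT): [20, 18, 16, 15, 14, 12, 3]
Assign each job to the least loaded machine:
  Machine 1: jobs [20, 15, 12, 3], load = 50
  Machine 2: jobs [18, 16, 14], load = 48
Makespan = max load = 50

50


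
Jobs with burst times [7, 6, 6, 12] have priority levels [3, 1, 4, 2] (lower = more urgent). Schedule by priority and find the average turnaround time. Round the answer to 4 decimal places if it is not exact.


Sort by priority (ascending = highest first):
Order: [(1, 6), (2, 12), (3, 7), (4, 6)]
Completion times:
  Priority 1, burst=6, C=6
  Priority 2, burst=12, C=18
  Priority 3, burst=7, C=25
  Priority 4, burst=6, C=31
Average turnaround = 80/4 = 20.0

20.0


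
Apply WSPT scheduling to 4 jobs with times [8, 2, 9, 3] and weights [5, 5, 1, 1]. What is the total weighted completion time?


Compute p/w ratios and sort ascending (WSPT): [(2, 5), (8, 5), (3, 1), (9, 1)]
Compute weighted completion times:
  Job (p=2,w=5): C=2, w*C=5*2=10
  Job (p=8,w=5): C=10, w*C=5*10=50
  Job (p=3,w=1): C=13, w*C=1*13=13
  Job (p=9,w=1): C=22, w*C=1*22=22
Total weighted completion time = 95

95


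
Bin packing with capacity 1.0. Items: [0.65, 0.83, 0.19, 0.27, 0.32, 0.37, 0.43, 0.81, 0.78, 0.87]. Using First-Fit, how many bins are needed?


Place items sequentially using First-Fit:
  Item 0.65 -> new Bin 1
  Item 0.83 -> new Bin 2
  Item 0.19 -> Bin 1 (now 0.84)
  Item 0.27 -> new Bin 3
  Item 0.32 -> Bin 3 (now 0.59)
  Item 0.37 -> Bin 3 (now 0.96)
  Item 0.43 -> new Bin 4
  Item 0.81 -> new Bin 5
  Item 0.78 -> new Bin 6
  Item 0.87 -> new Bin 7
Total bins used = 7

7


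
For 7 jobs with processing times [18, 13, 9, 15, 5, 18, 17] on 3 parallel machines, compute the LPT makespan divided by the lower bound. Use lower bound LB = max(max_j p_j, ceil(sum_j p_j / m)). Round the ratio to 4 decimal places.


LPT order: [18, 18, 17, 15, 13, 9, 5]
Machine loads after assignment: [31, 32, 32]
LPT makespan = 32
Lower bound = max(max_job, ceil(total/3)) = max(18, 32) = 32
Ratio = 32 / 32 = 1.0

1.0


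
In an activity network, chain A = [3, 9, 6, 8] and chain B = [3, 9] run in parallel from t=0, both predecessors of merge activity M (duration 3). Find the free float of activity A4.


ES(A4) = sum of predecessors on chain A = 18
EF(A4) = ES + duration = 18 + 8 = 26
Successor of A4 is M. ES(M) = max(sum(A), sum(B)) = max(26, 12) = 26
Free float = ES(successor) - EF(current) = 26 - 26 = 0

0


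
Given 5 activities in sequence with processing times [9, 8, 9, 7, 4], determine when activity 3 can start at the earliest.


Activity 3 starts after activities 1 through 2 complete.
Predecessor durations: [9, 8]
ES = 9 + 8 = 17

17


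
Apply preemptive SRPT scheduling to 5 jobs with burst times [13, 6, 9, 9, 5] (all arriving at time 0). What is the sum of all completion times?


Since all jobs arrive at t=0, SRPT equals SPT ordering.
SPT order: [5, 6, 9, 9, 13]
Completion times:
  Job 1: p=5, C=5
  Job 2: p=6, C=11
  Job 3: p=9, C=20
  Job 4: p=9, C=29
  Job 5: p=13, C=42
Total completion time = 5 + 11 + 20 + 29 + 42 = 107

107


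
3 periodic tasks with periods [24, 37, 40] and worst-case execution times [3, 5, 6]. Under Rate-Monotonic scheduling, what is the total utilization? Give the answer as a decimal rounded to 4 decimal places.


Compute individual utilizations (exact fractions):
  Task 1: C/T = 3/24 = 1/8 (approx. 0.125)
  Task 2: C/T = 5/37 (approx. 0.1351)
  Task 3: C/T = 6/40 = 3/20 (approx. 0.15)
Total utilization U = 1/8 + 5/37 + 3/20 = 607/1480
Rounded to 4 decimal places: U = 0.4101
RM (Liu & Layland) bound for 3 tasks = 0.779763; compare with U = 607/1480 (approx. 0.410135)
U <= bound, so schedulable by RM sufficient condition.

0.4101


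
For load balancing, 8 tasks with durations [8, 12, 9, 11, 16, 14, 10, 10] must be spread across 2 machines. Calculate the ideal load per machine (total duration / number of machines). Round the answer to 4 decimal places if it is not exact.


Total processing time = 8 + 12 + 9 + 11 + 16 + 14 + 10 + 10 = 90
Number of machines = 2
Ideal balanced load = 90 / 2 = 45.0

45.0


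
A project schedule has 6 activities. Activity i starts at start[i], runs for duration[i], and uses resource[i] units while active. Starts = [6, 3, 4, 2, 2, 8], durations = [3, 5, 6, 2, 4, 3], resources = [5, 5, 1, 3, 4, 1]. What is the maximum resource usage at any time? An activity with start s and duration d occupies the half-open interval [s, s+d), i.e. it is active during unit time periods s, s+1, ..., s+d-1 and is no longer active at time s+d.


Each activity i is active on [start_i, start_i + duration_i).
Compute total resource usage per time slot:
  t=0: active resources = [], total = 0
  t=1: active resources = [], total = 0
  t=2: active resources = [3, 4], total = 7
  t=3: active resources = [5, 3, 4], total = 12
  t=4: active resources = [5, 1, 4], total = 10
  t=5: active resources = [5, 1, 4], total = 10
  t=6: active resources = [5, 5, 1], total = 11
  t=7: active resources = [5, 5, 1], total = 11
  t=8: active resources = [5, 1, 1], total = 7
  t=9: active resources = [1, 1], total = 2
  t=10: active resources = [1], total = 1
Peak resource demand = 12

12


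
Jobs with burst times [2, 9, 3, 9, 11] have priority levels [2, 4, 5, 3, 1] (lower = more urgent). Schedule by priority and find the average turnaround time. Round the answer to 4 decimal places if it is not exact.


Sort by priority (ascending = highest first):
Order: [(1, 11), (2, 2), (3, 9), (4, 9), (5, 3)]
Completion times:
  Priority 1, burst=11, C=11
  Priority 2, burst=2, C=13
  Priority 3, burst=9, C=22
  Priority 4, burst=9, C=31
  Priority 5, burst=3, C=34
Average turnaround = 111/5 = 22.2

22.2


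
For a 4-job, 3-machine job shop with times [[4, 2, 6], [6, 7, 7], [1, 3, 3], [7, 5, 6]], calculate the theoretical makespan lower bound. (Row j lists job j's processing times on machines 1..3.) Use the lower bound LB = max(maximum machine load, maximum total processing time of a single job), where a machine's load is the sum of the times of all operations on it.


Machine loads:
  Machine 1: 4 + 6 + 1 + 7 = 18
  Machine 2: 2 + 7 + 3 + 5 = 17
  Machine 3: 6 + 7 + 3 + 6 = 22
Max machine load = 22
Job totals:
  Job 1: 12
  Job 2: 20
  Job 3: 7
  Job 4: 18
Max job total = 20
Lower bound = max(22, 20) = 22

22


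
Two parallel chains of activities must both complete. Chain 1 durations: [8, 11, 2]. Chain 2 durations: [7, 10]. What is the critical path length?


Path A total = 8 + 11 + 2 = 21
Path B total = 7 + 10 = 17
Critical path = longest path = max(21, 17) = 21

21


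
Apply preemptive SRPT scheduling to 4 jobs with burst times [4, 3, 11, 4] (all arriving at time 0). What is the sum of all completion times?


Since all jobs arrive at t=0, SRPT equals SPT ordering.
SPT order: [3, 4, 4, 11]
Completion times:
  Job 1: p=3, C=3
  Job 2: p=4, C=7
  Job 3: p=4, C=11
  Job 4: p=11, C=22
Total completion time = 3 + 7 + 11 + 22 = 43

43


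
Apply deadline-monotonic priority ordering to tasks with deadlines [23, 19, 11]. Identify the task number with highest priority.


Sort tasks by relative deadline (ascending):
  Task 3: deadline = 11
  Task 2: deadline = 19
  Task 1: deadline = 23
Priority order (highest first): [3, 2, 1]
Highest priority task = 3

3


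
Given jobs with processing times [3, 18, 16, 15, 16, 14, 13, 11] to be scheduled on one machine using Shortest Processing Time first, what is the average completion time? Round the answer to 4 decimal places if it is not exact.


Sort jobs by processing time (SPT order): [3, 11, 13, 14, 15, 16, 16, 18]
Compute completion times sequentially:
  Job 1: processing = 3, completes at 3
  Job 2: processing = 11, completes at 14
  Job 3: processing = 13, completes at 27
  Job 4: processing = 14, completes at 41
  Job 5: processing = 15, completes at 56
  Job 6: processing = 16, completes at 72
  Job 7: processing = 16, completes at 88
  Job 8: processing = 18, completes at 106
Sum of completion times = 407
Average completion time = 407/8 = 50.875

50.875


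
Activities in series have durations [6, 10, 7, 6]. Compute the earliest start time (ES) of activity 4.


Activity 4 starts after activities 1 through 3 complete.
Predecessor durations: [6, 10, 7]
ES = 6 + 10 + 7 = 23

23


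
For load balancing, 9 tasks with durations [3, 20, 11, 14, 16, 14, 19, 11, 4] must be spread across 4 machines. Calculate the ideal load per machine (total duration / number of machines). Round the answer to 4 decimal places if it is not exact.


Total processing time = 3 + 20 + 11 + 14 + 16 + 14 + 19 + 11 + 4 = 112
Number of machines = 4
Ideal balanced load = 112 / 4 = 28.0

28.0


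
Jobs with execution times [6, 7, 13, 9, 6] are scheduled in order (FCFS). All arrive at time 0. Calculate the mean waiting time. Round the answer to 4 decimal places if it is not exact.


FCFS order (as given): [6, 7, 13, 9, 6]
Waiting times:
  Job 1: wait = 0
  Job 2: wait = 6
  Job 3: wait = 13
  Job 4: wait = 26
  Job 5: wait = 35
Sum of waiting times = 80
Average waiting time = 80/5 = 16.0

16.0


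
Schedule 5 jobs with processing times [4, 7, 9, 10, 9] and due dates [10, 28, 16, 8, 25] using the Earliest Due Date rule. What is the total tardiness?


Sort by due date (EDD order): [(10, 8), (4, 10), (9, 16), (9, 25), (7, 28)]
Compute completion times and tardiness:
  Job 1: p=10, d=8, C=10, tardiness=max(0,10-8)=2
  Job 2: p=4, d=10, C=14, tardiness=max(0,14-10)=4
  Job 3: p=9, d=16, C=23, tardiness=max(0,23-16)=7
  Job 4: p=9, d=25, C=32, tardiness=max(0,32-25)=7
  Job 5: p=7, d=28, C=39, tardiness=max(0,39-28)=11
Total tardiness = 31

31


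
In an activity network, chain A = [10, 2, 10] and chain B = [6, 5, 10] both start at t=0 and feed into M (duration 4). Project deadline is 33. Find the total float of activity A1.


Forward pass: ES(A1) = sum of predecessors on chain A = 0
EF = ES + duration = 0 + 10 = 10
Backward pass: LF(M) = deadline = 33; LS(M) = 33 - 4 = 29
LF(A1) = LS(M) - sum(successors on chain A) = 29 - 12 = 17
LS = LF - duration = 17 - 10 = 7
Total float = LS - ES = 7 - 0 = 7

7


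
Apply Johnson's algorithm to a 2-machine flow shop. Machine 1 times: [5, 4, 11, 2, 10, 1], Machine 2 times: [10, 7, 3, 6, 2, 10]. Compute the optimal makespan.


Apply Johnson's rule:
  Group 1 (a <= b): [(6, 1, 10), (4, 2, 6), (2, 4, 7), (1, 5, 10)]
  Group 2 (a > b): [(3, 11, 3), (5, 10, 2)]
Optimal job order: [6, 4, 2, 1, 3, 5]
Schedule:
  Job 6: M1 done at 1, M2 done at 11
  Job 4: M1 done at 3, M2 done at 17
  Job 2: M1 done at 7, M2 done at 24
  Job 1: M1 done at 12, M2 done at 34
  Job 3: M1 done at 23, M2 done at 37
  Job 5: M1 done at 33, M2 done at 39
Makespan = 39

39


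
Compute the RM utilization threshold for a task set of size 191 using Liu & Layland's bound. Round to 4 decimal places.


Compute 2^(1/191) = 1.0036356358
Subtract 1: 1.0036356358 - 1 = 0.0036356358
Multiply by n: 191 * 0.0036356358 = 0.6944064378
Round to 4 dp: 0.6944

0.6944


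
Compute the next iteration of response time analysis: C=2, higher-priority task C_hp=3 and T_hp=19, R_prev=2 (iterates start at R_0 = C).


R_next = C + ceil(R_prev / T_hp) * C_hp
ceil(2 / 19) = ceil(0.1053) = 1
Interference = 1 * 3 = 3
R_next = 2 + 3 = 5

5


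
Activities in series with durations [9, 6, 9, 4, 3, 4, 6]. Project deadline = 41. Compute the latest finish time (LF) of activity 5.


LF(activity 5) = deadline - sum of successor durations
Successors: activities 6 through 7 with durations [4, 6]
Sum of successor durations = 10
LF = 41 - 10 = 31

31


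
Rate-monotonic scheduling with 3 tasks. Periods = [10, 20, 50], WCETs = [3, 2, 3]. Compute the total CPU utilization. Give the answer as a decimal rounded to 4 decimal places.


Compute individual utilizations (exact fractions):
  Task 1: C/T = 3/10 (approx. 0.3)
  Task 2: C/T = 2/20 = 1/10 (approx. 0.1)
  Task 3: C/T = 3/50 (approx. 0.06)
Total utilization U = 3/10 + 1/10 + 3/50 = 23/50
Rounded to 4 decimal places: U = 0.4600
RM (Liu & Layland) bound for 3 tasks = 0.779763; compare with U = 23/50 (approx. 0.460000)
U <= bound, so schedulable by RM sufficient condition.

0.4600


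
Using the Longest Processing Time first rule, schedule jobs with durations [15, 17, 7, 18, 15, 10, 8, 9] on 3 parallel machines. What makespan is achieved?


Sort jobs in decreasing order (LPT): [18, 17, 15, 15, 10, 9, 8, 7]
Assign each job to the least loaded machine:
  Machine 1: jobs [18, 9, 8], load = 35
  Machine 2: jobs [17, 10, 7], load = 34
  Machine 3: jobs [15, 15], load = 30
Makespan = max load = 35

35


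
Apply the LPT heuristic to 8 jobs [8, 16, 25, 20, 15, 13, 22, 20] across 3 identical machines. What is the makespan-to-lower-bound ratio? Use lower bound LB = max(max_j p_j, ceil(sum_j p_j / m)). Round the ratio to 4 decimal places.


LPT order: [25, 22, 20, 20, 16, 15, 13, 8]
Machine loads after assignment: [48, 51, 40]
LPT makespan = 51
Lower bound = max(max_job, ceil(total/3)) = max(25, 47) = 47
Ratio = 51 / 47 = 1.0851

1.0851


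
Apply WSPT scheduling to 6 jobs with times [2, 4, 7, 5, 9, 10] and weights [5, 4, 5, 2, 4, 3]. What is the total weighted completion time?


Compute p/w ratios and sort ascending (WSPT): [(2, 5), (4, 4), (7, 5), (9, 4), (5, 2), (10, 3)]
Compute weighted completion times:
  Job (p=2,w=5): C=2, w*C=5*2=10
  Job (p=4,w=4): C=6, w*C=4*6=24
  Job (p=7,w=5): C=13, w*C=5*13=65
  Job (p=9,w=4): C=22, w*C=4*22=88
  Job (p=5,w=2): C=27, w*C=2*27=54
  Job (p=10,w=3): C=37, w*C=3*37=111
Total weighted completion time = 352

352


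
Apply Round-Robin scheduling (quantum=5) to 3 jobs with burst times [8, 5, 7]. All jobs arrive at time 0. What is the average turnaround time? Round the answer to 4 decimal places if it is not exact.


Time quantum = 5
Execution trace:
  J1 runs 5 units, time = 5
  J2 runs 5 units, time = 10
  J3 runs 5 units, time = 15
  J1 runs 3 units, time = 18
  J3 runs 2 units, time = 20
Finish times: [18, 10, 20]
Average turnaround = 48/3 = 16.0

16.0


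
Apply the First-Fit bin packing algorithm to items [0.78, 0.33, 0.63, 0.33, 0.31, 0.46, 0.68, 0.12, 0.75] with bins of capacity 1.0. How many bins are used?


Place items sequentially using First-Fit:
  Item 0.78 -> new Bin 1
  Item 0.33 -> new Bin 2
  Item 0.63 -> Bin 2 (now 0.96)
  Item 0.33 -> new Bin 3
  Item 0.31 -> Bin 3 (now 0.64)
  Item 0.46 -> new Bin 4
  Item 0.68 -> new Bin 5
  Item 0.12 -> Bin 1 (now 0.9)
  Item 0.75 -> new Bin 6
Total bins used = 6

6


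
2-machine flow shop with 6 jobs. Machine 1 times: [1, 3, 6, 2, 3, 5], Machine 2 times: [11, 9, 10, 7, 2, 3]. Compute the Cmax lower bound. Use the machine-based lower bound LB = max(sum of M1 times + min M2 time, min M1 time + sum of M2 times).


LB1 = sum(M1 times) + min(M2 times) = 20 + 2 = 22
LB2 = min(M1 times) + sum(M2 times) = 1 + 42 = 43
Lower bound = max(LB1, LB2) = max(22, 43) = 43

43


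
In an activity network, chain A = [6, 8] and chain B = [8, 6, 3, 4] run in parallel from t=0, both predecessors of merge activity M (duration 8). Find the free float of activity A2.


ES(A2) = sum of predecessors on chain A = 6
EF(A2) = ES + duration = 6 + 8 = 14
Successor of A2 is M. ES(M) = max(sum(A), sum(B)) = max(14, 21) = 21
Free float = ES(successor) - EF(current) = 21 - 14 = 7

7


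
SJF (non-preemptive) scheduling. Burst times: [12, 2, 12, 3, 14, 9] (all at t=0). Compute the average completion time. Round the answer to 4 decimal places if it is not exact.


SJF order (ascending): [2, 3, 9, 12, 12, 14]
Completion times:
  Job 1: burst=2, C=2
  Job 2: burst=3, C=5
  Job 3: burst=9, C=14
  Job 4: burst=12, C=26
  Job 5: burst=12, C=38
  Job 6: burst=14, C=52
Average completion = 137/6 = 22.8333

22.8333


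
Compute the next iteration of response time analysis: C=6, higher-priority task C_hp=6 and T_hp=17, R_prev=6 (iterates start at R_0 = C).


R_next = C + ceil(R_prev / T_hp) * C_hp
ceil(6 / 17) = ceil(0.3529) = 1
Interference = 1 * 6 = 6
R_next = 6 + 6 = 12

12


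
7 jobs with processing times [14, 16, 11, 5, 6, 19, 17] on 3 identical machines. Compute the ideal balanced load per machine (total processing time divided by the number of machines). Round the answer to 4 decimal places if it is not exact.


Total processing time = 14 + 16 + 11 + 5 + 6 + 19 + 17 = 88
Number of machines = 3
Ideal balanced load = 88 / 3 = 29.3333

29.3333


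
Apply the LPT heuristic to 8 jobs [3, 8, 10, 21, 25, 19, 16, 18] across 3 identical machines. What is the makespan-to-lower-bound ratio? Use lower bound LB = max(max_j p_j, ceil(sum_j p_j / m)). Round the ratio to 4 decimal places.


LPT order: [25, 21, 19, 18, 16, 10, 8, 3]
Machine loads after assignment: [43, 40, 37]
LPT makespan = 43
Lower bound = max(max_job, ceil(total/3)) = max(25, 40) = 40
Ratio = 43 / 40 = 1.075

1.075


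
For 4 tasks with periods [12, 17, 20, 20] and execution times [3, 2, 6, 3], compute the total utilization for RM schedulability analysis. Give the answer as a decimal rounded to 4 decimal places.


Compute individual utilizations (exact fractions):
  Task 1: C/T = 3/12 = 1/4 (approx. 0.25)
  Task 2: C/T = 2/17 (approx. 0.1176)
  Task 3: C/T = 6/20 = 3/10 (approx. 0.3)
  Task 4: C/T = 3/20 (approx. 0.15)
Total utilization U = 1/4 + 2/17 + 3/10 + 3/20 = 139/170
Rounded to 4 decimal places: U = 0.8176
RM (Liu & Layland) bound for 4 tasks = 0.756828; compare with U = 139/170 (approx. 0.817647)
bound < U <= 1, so the RM sufficient condition is not met (inconclusive; an exact test such as response-time analysis is needed).

0.8176


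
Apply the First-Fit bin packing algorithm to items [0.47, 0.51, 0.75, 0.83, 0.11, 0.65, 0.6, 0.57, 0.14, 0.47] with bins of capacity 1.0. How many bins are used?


Place items sequentially using First-Fit:
  Item 0.47 -> new Bin 1
  Item 0.51 -> Bin 1 (now 0.98)
  Item 0.75 -> new Bin 2
  Item 0.83 -> new Bin 3
  Item 0.11 -> Bin 2 (now 0.86)
  Item 0.65 -> new Bin 4
  Item 0.6 -> new Bin 5
  Item 0.57 -> new Bin 6
  Item 0.14 -> Bin 2 (now 1.0)
  Item 0.47 -> new Bin 7
Total bins used = 7

7


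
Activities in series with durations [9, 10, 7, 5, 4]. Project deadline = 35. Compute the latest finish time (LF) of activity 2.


LF(activity 2) = deadline - sum of successor durations
Successors: activities 3 through 5 with durations [7, 5, 4]
Sum of successor durations = 16
LF = 35 - 16 = 19

19


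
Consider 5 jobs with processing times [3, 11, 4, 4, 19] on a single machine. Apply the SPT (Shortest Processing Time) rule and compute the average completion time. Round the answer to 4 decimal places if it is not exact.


Sort jobs by processing time (SPT order): [3, 4, 4, 11, 19]
Compute completion times sequentially:
  Job 1: processing = 3, completes at 3
  Job 2: processing = 4, completes at 7
  Job 3: processing = 4, completes at 11
  Job 4: processing = 11, completes at 22
  Job 5: processing = 19, completes at 41
Sum of completion times = 84
Average completion time = 84/5 = 16.8

16.8


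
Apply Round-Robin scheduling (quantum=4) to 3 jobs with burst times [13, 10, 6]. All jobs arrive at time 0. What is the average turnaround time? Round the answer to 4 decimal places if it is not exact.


Time quantum = 4
Execution trace:
  J1 runs 4 units, time = 4
  J2 runs 4 units, time = 8
  J3 runs 4 units, time = 12
  J1 runs 4 units, time = 16
  J2 runs 4 units, time = 20
  J3 runs 2 units, time = 22
  J1 runs 4 units, time = 26
  J2 runs 2 units, time = 28
  J1 runs 1 units, time = 29
Finish times: [29, 28, 22]
Average turnaround = 79/3 = 26.3333

26.3333


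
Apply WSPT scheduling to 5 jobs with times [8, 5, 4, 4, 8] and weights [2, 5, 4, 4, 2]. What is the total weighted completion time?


Compute p/w ratios and sort ascending (WSPT): [(5, 5), (4, 4), (4, 4), (8, 2), (8, 2)]
Compute weighted completion times:
  Job (p=5,w=5): C=5, w*C=5*5=25
  Job (p=4,w=4): C=9, w*C=4*9=36
  Job (p=4,w=4): C=13, w*C=4*13=52
  Job (p=8,w=2): C=21, w*C=2*21=42
  Job (p=8,w=2): C=29, w*C=2*29=58
Total weighted completion time = 213

213


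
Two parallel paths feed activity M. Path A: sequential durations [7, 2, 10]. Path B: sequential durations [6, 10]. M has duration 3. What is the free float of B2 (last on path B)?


ES(B2) = sum of predecessors on chain B = 6
EF(B2) = ES + duration = 6 + 10 = 16
Successor of B2 is M. ES(M) = max(sum(A), sum(B)) = max(19, 16) = 19
Free float = ES(successor) - EF(current) = 19 - 16 = 3

3


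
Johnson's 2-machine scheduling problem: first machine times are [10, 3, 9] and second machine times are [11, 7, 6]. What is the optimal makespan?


Apply Johnson's rule:
  Group 1 (a <= b): [(2, 3, 7), (1, 10, 11)]
  Group 2 (a > b): [(3, 9, 6)]
Optimal job order: [2, 1, 3]
Schedule:
  Job 2: M1 done at 3, M2 done at 10
  Job 1: M1 done at 13, M2 done at 24
  Job 3: M1 done at 22, M2 done at 30
Makespan = 30

30


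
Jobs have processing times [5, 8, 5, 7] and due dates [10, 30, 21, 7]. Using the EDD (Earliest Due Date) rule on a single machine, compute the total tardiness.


Sort by due date (EDD order): [(7, 7), (5, 10), (5, 21), (8, 30)]
Compute completion times and tardiness:
  Job 1: p=7, d=7, C=7, tardiness=max(0,7-7)=0
  Job 2: p=5, d=10, C=12, tardiness=max(0,12-10)=2
  Job 3: p=5, d=21, C=17, tardiness=max(0,17-21)=0
  Job 4: p=8, d=30, C=25, tardiness=max(0,25-30)=0
Total tardiness = 2

2


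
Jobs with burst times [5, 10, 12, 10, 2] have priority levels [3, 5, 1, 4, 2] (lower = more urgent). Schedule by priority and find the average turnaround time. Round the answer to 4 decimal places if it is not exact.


Sort by priority (ascending = highest first):
Order: [(1, 12), (2, 2), (3, 5), (4, 10), (5, 10)]
Completion times:
  Priority 1, burst=12, C=12
  Priority 2, burst=2, C=14
  Priority 3, burst=5, C=19
  Priority 4, burst=10, C=29
  Priority 5, burst=10, C=39
Average turnaround = 113/5 = 22.6

22.6


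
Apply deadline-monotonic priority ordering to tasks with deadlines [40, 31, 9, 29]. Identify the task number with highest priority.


Sort tasks by relative deadline (ascending):
  Task 3: deadline = 9
  Task 4: deadline = 29
  Task 2: deadline = 31
  Task 1: deadline = 40
Priority order (highest first): [3, 4, 2, 1]
Highest priority task = 3

3


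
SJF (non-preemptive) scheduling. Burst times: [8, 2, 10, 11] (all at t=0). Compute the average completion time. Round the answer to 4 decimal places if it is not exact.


SJF order (ascending): [2, 8, 10, 11]
Completion times:
  Job 1: burst=2, C=2
  Job 2: burst=8, C=10
  Job 3: burst=10, C=20
  Job 4: burst=11, C=31
Average completion = 63/4 = 15.75

15.75


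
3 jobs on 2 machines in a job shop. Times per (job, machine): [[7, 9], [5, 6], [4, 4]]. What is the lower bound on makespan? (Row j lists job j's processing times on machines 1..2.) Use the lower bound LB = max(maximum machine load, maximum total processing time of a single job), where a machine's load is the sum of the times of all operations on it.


Machine loads:
  Machine 1: 7 + 5 + 4 = 16
  Machine 2: 9 + 6 + 4 = 19
Max machine load = 19
Job totals:
  Job 1: 16
  Job 2: 11
  Job 3: 8
Max job total = 16
Lower bound = max(19, 16) = 19

19


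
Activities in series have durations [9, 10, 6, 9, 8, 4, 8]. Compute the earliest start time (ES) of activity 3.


Activity 3 starts after activities 1 through 2 complete.
Predecessor durations: [9, 10]
ES = 9 + 10 = 19

19


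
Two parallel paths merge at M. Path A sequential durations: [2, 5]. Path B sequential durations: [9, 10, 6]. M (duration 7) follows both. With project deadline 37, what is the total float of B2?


Forward pass: ES(B2) = sum of predecessors on chain B = 9
EF = ES + duration = 9 + 10 = 19
Backward pass: LF(M) = deadline = 37; LS(M) = 37 - 7 = 30
LF(B2) = LS(M) - sum(successors on chain B) = 30 - 6 = 24
LS = LF - duration = 24 - 10 = 14
Total float = LS - ES = 14 - 9 = 5

5


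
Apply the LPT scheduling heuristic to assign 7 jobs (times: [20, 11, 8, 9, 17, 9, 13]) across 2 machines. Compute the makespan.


Sort jobs in decreasing order (LPT): [20, 17, 13, 11, 9, 9, 8]
Assign each job to the least loaded machine:
  Machine 1: jobs [20, 11, 9], load = 40
  Machine 2: jobs [17, 13, 9, 8], load = 47
Makespan = max load = 47

47


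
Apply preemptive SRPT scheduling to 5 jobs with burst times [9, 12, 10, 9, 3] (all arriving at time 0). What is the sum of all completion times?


Since all jobs arrive at t=0, SRPT equals SPT ordering.
SPT order: [3, 9, 9, 10, 12]
Completion times:
  Job 1: p=3, C=3
  Job 2: p=9, C=12
  Job 3: p=9, C=21
  Job 4: p=10, C=31
  Job 5: p=12, C=43
Total completion time = 3 + 12 + 21 + 31 + 43 = 110

110


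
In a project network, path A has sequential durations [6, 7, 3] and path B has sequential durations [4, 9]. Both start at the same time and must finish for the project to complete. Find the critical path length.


Path A total = 6 + 7 + 3 = 16
Path B total = 4 + 9 = 13
Critical path = longest path = max(16, 13) = 16

16


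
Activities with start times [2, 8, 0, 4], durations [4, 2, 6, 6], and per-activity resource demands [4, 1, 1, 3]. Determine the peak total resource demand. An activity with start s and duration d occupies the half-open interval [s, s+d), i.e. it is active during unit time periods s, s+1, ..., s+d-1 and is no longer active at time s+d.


Each activity i is active on [start_i, start_i + duration_i).
Compute total resource usage per time slot:
  t=0: active resources = [1], total = 1
  t=1: active resources = [1], total = 1
  t=2: active resources = [4, 1], total = 5
  t=3: active resources = [4, 1], total = 5
  t=4: active resources = [4, 1, 3], total = 8
  t=5: active resources = [4, 1, 3], total = 8
  t=6: active resources = [3], total = 3
  t=7: active resources = [3], total = 3
  t=8: active resources = [1, 3], total = 4
  t=9: active resources = [1, 3], total = 4
Peak resource demand = 8

8


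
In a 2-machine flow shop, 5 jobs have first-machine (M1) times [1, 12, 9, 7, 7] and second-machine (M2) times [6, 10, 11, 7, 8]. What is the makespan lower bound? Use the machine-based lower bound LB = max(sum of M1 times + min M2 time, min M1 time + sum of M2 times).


LB1 = sum(M1 times) + min(M2 times) = 36 + 6 = 42
LB2 = min(M1 times) + sum(M2 times) = 1 + 42 = 43
Lower bound = max(LB1, LB2) = max(42, 43) = 43

43


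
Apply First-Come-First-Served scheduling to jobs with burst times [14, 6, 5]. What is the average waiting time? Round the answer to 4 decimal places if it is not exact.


FCFS order (as given): [14, 6, 5]
Waiting times:
  Job 1: wait = 0
  Job 2: wait = 14
  Job 3: wait = 20
Sum of waiting times = 34
Average waiting time = 34/3 = 11.3333

11.3333


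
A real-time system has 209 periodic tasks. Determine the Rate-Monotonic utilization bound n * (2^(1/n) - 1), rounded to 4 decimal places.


Compute 2^(1/209) = 1.0033219993
Subtract 1: 1.0033219993 - 1 = 0.0033219993
Multiply by n: 209 * 0.0033219993 = 0.6942978537
Round to 4 dp: 0.6943

0.6943


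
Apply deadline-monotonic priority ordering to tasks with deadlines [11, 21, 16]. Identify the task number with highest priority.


Sort tasks by relative deadline (ascending):
  Task 1: deadline = 11
  Task 3: deadline = 16
  Task 2: deadline = 21
Priority order (highest first): [1, 3, 2]
Highest priority task = 1

1


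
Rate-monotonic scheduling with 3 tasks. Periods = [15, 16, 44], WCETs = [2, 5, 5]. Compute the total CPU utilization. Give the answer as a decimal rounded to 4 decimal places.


Compute individual utilizations (exact fractions):
  Task 1: C/T = 2/15 (approx. 0.1333)
  Task 2: C/T = 5/16 (approx. 0.3125)
  Task 3: C/T = 5/44 (approx. 0.1136)
Total utilization U = 2/15 + 5/16 + 5/44 = 1477/2640
Rounded to 4 decimal places: U = 0.5595
RM (Liu & Layland) bound for 3 tasks = 0.779763; compare with U = 1477/2640 (approx. 0.559470)
U <= bound, so schedulable by RM sufficient condition.

0.5595


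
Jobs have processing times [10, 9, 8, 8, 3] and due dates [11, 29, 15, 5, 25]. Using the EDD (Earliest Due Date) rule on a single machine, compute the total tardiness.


Sort by due date (EDD order): [(8, 5), (10, 11), (8, 15), (3, 25), (9, 29)]
Compute completion times and tardiness:
  Job 1: p=8, d=5, C=8, tardiness=max(0,8-5)=3
  Job 2: p=10, d=11, C=18, tardiness=max(0,18-11)=7
  Job 3: p=8, d=15, C=26, tardiness=max(0,26-15)=11
  Job 4: p=3, d=25, C=29, tardiness=max(0,29-25)=4
  Job 5: p=9, d=29, C=38, tardiness=max(0,38-29)=9
Total tardiness = 34

34


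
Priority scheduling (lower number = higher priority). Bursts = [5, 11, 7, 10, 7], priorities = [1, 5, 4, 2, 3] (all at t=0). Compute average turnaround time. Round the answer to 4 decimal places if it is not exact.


Sort by priority (ascending = highest first):
Order: [(1, 5), (2, 10), (3, 7), (4, 7), (5, 11)]
Completion times:
  Priority 1, burst=5, C=5
  Priority 2, burst=10, C=15
  Priority 3, burst=7, C=22
  Priority 4, burst=7, C=29
  Priority 5, burst=11, C=40
Average turnaround = 111/5 = 22.2

22.2


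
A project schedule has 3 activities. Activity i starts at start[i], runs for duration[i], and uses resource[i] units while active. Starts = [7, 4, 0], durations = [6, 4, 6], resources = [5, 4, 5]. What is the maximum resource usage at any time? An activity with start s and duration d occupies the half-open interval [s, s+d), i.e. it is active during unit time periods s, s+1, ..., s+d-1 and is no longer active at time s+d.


Each activity i is active on [start_i, start_i + duration_i).
Compute total resource usage per time slot:
  t=0: active resources = [5], total = 5
  t=1: active resources = [5], total = 5
  t=2: active resources = [5], total = 5
  t=3: active resources = [5], total = 5
  t=4: active resources = [4, 5], total = 9
  t=5: active resources = [4, 5], total = 9
  t=6: active resources = [4], total = 4
  t=7: active resources = [5, 4], total = 9
  t=8: active resources = [5], total = 5
  t=9: active resources = [5], total = 5
  t=10: active resources = [5], total = 5
  t=11: active resources = [5], total = 5
  t=12: active resources = [5], total = 5
Peak resource demand = 9

9


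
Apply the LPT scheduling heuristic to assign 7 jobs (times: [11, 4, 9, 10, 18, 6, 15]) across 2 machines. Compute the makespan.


Sort jobs in decreasing order (LPT): [18, 15, 11, 10, 9, 6, 4]
Assign each job to the least loaded machine:
  Machine 1: jobs [18, 10, 6, 4], load = 38
  Machine 2: jobs [15, 11, 9], load = 35
Makespan = max load = 38

38


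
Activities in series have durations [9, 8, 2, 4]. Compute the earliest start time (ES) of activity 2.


Activity 2 starts after activities 1 through 1 complete.
Predecessor durations: [9]
ES = 9 = 9

9


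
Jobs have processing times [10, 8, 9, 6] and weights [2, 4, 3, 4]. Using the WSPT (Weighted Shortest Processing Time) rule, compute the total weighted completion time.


Compute p/w ratios and sort ascending (WSPT): [(6, 4), (8, 4), (9, 3), (10, 2)]
Compute weighted completion times:
  Job (p=6,w=4): C=6, w*C=4*6=24
  Job (p=8,w=4): C=14, w*C=4*14=56
  Job (p=9,w=3): C=23, w*C=3*23=69
  Job (p=10,w=2): C=33, w*C=2*33=66
Total weighted completion time = 215

215


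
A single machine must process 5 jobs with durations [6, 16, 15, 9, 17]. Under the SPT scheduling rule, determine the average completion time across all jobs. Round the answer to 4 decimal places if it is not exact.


Sort jobs by processing time (SPT order): [6, 9, 15, 16, 17]
Compute completion times sequentially:
  Job 1: processing = 6, completes at 6
  Job 2: processing = 9, completes at 15
  Job 3: processing = 15, completes at 30
  Job 4: processing = 16, completes at 46
  Job 5: processing = 17, completes at 63
Sum of completion times = 160
Average completion time = 160/5 = 32.0

32.0


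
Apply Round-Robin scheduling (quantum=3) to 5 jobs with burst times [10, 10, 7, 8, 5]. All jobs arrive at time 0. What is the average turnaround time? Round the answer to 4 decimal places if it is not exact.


Time quantum = 3
Execution trace:
  J1 runs 3 units, time = 3
  J2 runs 3 units, time = 6
  J3 runs 3 units, time = 9
  J4 runs 3 units, time = 12
  J5 runs 3 units, time = 15
  J1 runs 3 units, time = 18
  J2 runs 3 units, time = 21
  J3 runs 3 units, time = 24
  J4 runs 3 units, time = 27
  J5 runs 2 units, time = 29
  J1 runs 3 units, time = 32
  J2 runs 3 units, time = 35
  J3 runs 1 units, time = 36
  J4 runs 2 units, time = 38
  J1 runs 1 units, time = 39
  J2 runs 1 units, time = 40
Finish times: [39, 40, 36, 38, 29]
Average turnaround = 182/5 = 36.4

36.4


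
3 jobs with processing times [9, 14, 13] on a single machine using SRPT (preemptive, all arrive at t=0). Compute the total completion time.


Since all jobs arrive at t=0, SRPT equals SPT ordering.
SPT order: [9, 13, 14]
Completion times:
  Job 1: p=9, C=9
  Job 2: p=13, C=22
  Job 3: p=14, C=36
Total completion time = 9 + 22 + 36 = 67

67


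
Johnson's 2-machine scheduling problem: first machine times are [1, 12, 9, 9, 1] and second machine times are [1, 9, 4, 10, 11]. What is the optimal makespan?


Apply Johnson's rule:
  Group 1 (a <= b): [(1, 1, 1), (5, 1, 11), (4, 9, 10)]
  Group 2 (a > b): [(2, 12, 9), (3, 9, 4)]
Optimal job order: [1, 5, 4, 2, 3]
Schedule:
  Job 1: M1 done at 1, M2 done at 2
  Job 5: M1 done at 2, M2 done at 13
  Job 4: M1 done at 11, M2 done at 23
  Job 2: M1 done at 23, M2 done at 32
  Job 3: M1 done at 32, M2 done at 36
Makespan = 36

36


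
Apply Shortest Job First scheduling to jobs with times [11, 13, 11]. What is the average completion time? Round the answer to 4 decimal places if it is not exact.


SJF order (ascending): [11, 11, 13]
Completion times:
  Job 1: burst=11, C=11
  Job 2: burst=11, C=22
  Job 3: burst=13, C=35
Average completion = 68/3 = 22.6667

22.6667
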